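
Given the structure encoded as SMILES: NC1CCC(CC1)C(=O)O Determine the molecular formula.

Walk through each heavy atom and fill implicit hydrogens from standard valence (C 4, N 3, O 2, S 2, halogen 1):
  atom 1: N, bond orders sum to 1 (valence 3) → 2 H
  atom 2: C, bond orders sum to 3 (valence 4) → 1 H
  atom 3: C, bond orders sum to 2 (valence 4) → 2 H
  atom 4: C, bond orders sum to 2 (valence 4) → 2 H
  atom 5: C, bond orders sum to 3 (valence 4) → 1 H
  atom 6: C, bond orders sum to 2 (valence 4) → 2 H
  atom 7: C, bond orders sum to 2 (valence 4) → 2 H
  atom 8: C, bond orders sum to 4 (valence 4) → 0 H
  atom 9: O, bond orders sum to 2 (valence 2) → 0 H
  atom 10: O, bond orders sum to 1 (valence 2) → 1 H
Totals → C:7, H:13, N:1, O:2.
In Hill order: C7H13NO2.

C7H13NO2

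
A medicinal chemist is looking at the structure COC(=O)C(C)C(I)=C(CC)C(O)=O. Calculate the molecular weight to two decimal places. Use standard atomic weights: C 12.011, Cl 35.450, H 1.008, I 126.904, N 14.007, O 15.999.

312.10 g/mol

First, the molecular formula is C9H13IO4 (counting implicit H from valence).
  C: 9 × 12.011 = 108.099
  H: 13 × 1.008 = 13.104
  I: 1 × 126.904 = 126.904
  O: 4 × 15.999 = 63.996
Sum: 9×12.011 + 13×1.008 + 1×126.904 + 4×15.999 = 312.103 → 312.10 g/mol.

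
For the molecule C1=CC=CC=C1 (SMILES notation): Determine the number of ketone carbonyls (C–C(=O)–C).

Scan the SMILES for the ketone motif — none present.

0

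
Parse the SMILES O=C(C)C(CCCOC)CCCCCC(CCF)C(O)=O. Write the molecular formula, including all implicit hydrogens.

Walk through each heavy atom and fill implicit hydrogens from standard valence (C 4, N 3, O 2, S 2, halogen 1):
  atom 1: O, bond orders sum to 2 (valence 2) → 0 H
  atom 2: C, bond orders sum to 4 (valence 4) → 0 H
  atom 3: C, bond orders sum to 1 (valence 4) → 3 H
  atom 4: C, bond orders sum to 3 (valence 4) → 1 H
  atom 5: C, bond orders sum to 2 (valence 4) → 2 H
  atom 6: C, bond orders sum to 2 (valence 4) → 2 H
  atom 7: C, bond orders sum to 2 (valence 4) → 2 H
  atom 8: O, bond orders sum to 2 (valence 2) → 0 H
  atom 9: C, bond orders sum to 1 (valence 4) → 3 H
  atom 10: C, bond orders sum to 2 (valence 4) → 2 H
  atom 11: C, bond orders sum to 2 (valence 4) → 2 H
  atom 12: C, bond orders sum to 2 (valence 4) → 2 H
  atom 13: C, bond orders sum to 2 (valence 4) → 2 H
  atom 14: C, bond orders sum to 2 (valence 4) → 2 H
  atom 15: C, bond orders sum to 3 (valence 4) → 1 H
  atom 16: C, bond orders sum to 2 (valence 4) → 2 H
  atom 17: C, bond orders sum to 2 (valence 4) → 2 H
  atom 18: F (halogen, monovalent) → 0 H
  atom 19: C, bond orders sum to 4 (valence 4) → 0 H
  atom 20: O, bond orders sum to 1 (valence 2) → 1 H
  atom 21: O, bond orders sum to 2 (valence 2) → 0 H
Totals → C:16, H:29, F:1, O:4.

C16H29FO4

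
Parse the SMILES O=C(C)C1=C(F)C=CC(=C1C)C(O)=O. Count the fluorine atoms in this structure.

Scan the SMILES for F atoms (remember two-letter symbols like Cl and Br are single atoms).
Fluorine count: 1.

1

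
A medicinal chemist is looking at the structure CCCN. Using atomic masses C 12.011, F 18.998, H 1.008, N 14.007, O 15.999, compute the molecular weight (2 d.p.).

First, the molecular formula is C3H9N (counting implicit H from valence).
  C: 3 × 12.011 = 36.033
  H: 9 × 1.008 = 9.072
  N: 1 × 14.007 = 14.007
Sum: 3×12.011 + 9×1.008 + 1×14.007 = 59.112 → 59.11 g/mol.

59.11 g/mol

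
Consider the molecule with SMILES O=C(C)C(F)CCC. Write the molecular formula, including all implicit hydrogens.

Walk through each heavy atom and fill implicit hydrogens from standard valence (C 4, N 3, O 2, S 2, halogen 1):
  atom 1: O, bond orders sum to 2 (valence 2) → 0 H
  atom 2: C, bond orders sum to 4 (valence 4) → 0 H
  atom 3: C, bond orders sum to 1 (valence 4) → 3 H
  atom 4: C, bond orders sum to 3 (valence 4) → 1 H
  atom 5: F (halogen, monovalent) → 0 H
  atom 6: C, bond orders sum to 2 (valence 4) → 2 H
  atom 7: C, bond orders sum to 2 (valence 4) → 2 H
  atom 8: C, bond orders sum to 1 (valence 4) → 3 H
Totals → C:6, H:11, F:1, O:1.

C6H11FO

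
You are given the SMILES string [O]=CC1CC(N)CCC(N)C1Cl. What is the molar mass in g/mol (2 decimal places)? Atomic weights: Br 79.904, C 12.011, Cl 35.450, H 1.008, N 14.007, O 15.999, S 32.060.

First, the molecular formula is C8H15ClN2O (counting implicit H from valence).
  C: 8 × 12.011 = 96.088
  Cl: 1 × 35.450 = 35.450
  H: 15 × 1.008 = 15.120
  N: 2 × 14.007 = 28.014
  O: 1 × 15.999 = 15.999
Sum: 8×12.011 + 1×35.450 + 15×1.008 + 2×14.007 + 1×15.999 = 190.671 → 190.67 g/mol.

190.67 g/mol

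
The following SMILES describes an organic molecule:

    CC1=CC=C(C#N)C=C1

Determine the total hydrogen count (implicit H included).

7

Walk through each heavy atom and fill implicit hydrogens from standard valence (C 4, N 3, O 2, S 2, halogen 1):
  atom 1: C, bond orders sum to 1 (valence 4) → 3 H
  atom 2: C, bond orders sum to 4 (valence 4) → 0 H
  atom 3: C, bond orders sum to 3 (valence 4) → 1 H
  atom 4: C, bond orders sum to 3 (valence 4) → 1 H
  atom 5: C, bond orders sum to 4 (valence 4) → 0 H
  atom 6: C, bond orders sum to 4 (valence 4) → 0 H
  atom 7: N, bond orders sum to 3 (valence 3) → 0 H
  atom 8: C, bond orders sum to 3 (valence 4) → 1 H
  atom 9: C, bond orders sum to 3 (valence 4) → 1 H
Total hydrogens: 7.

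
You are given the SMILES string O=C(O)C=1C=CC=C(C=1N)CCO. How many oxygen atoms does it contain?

3

Scan the SMILES for O atoms (remember two-letter symbols like Cl and Br are single atoms).
Oxygen count: 3.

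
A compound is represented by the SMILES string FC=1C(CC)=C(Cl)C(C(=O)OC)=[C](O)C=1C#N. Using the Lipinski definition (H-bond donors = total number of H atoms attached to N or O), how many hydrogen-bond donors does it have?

Donors: find every N or O and count the H atoms it carries.
  atom 10 (O): bond orders sum to 2 → 0 H
  atom 11 (O): bond orders sum to 2 → 0 H
  atom 14 (O): bond orders sum to 1 → 1 H
  atom 17 (N): bond orders sum to 3 → 0 H
Lipinski HBD = 1.

1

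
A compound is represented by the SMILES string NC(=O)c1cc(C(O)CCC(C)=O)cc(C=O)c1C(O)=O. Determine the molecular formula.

C14H15NO6

Walk through each heavy atom and fill implicit hydrogens from standard valence (C 4, N 3, O 2, S 2, halogen 1); for lowercase aromatic atoms, an aromatic c carries 1 H when it has two neighbours and 0 H with three, and aromatic n carries 0 H:
  atom 1: N, bond orders sum to 1 (valence 3) → 2 H
  atom 2: C, bond orders sum to 4 (valence 4) → 0 H
  atom 3: O, bond orders sum to 2 (valence 2) → 0 H
  atom 4: aromatic c, 3 neighbours → 0 H
  atom 5: aromatic c, 2 neighbours → 1 H
  atom 6: aromatic c, 3 neighbours → 0 H
  atom 7: C, bond orders sum to 3 (valence 4) → 1 H
  atom 8: O, bond orders sum to 1 (valence 2) → 1 H
  atom 9: C, bond orders sum to 2 (valence 4) → 2 H
  atom 10: C, bond orders sum to 2 (valence 4) → 2 H
  atom 11: C, bond orders sum to 4 (valence 4) → 0 H
  atom 12: C, bond orders sum to 1 (valence 4) → 3 H
  atom 13: O, bond orders sum to 2 (valence 2) → 0 H
  atom 14: aromatic c, 2 neighbours → 1 H
  atom 15: aromatic c, 3 neighbours → 0 H
  atom 16: C, bond orders sum to 3 (valence 4) → 1 H
  atom 17: O, bond orders sum to 2 (valence 2) → 0 H
  atom 18: aromatic c, 3 neighbours → 0 H
  atom 19: C, bond orders sum to 4 (valence 4) → 0 H
  atom 20: O, bond orders sum to 1 (valence 2) → 1 H
  atom 21: O, bond orders sum to 2 (valence 2) → 0 H
Totals → C:14, H:15, N:1, O:6.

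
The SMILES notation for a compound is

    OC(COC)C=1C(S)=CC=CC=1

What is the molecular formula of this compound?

Walk through each heavy atom and fill implicit hydrogens from standard valence (C 4, N 3, O 2, S 2, halogen 1):
  atom 1: O, bond orders sum to 1 (valence 2) → 1 H
  atom 2: C, bond orders sum to 3 (valence 4) → 1 H
  atom 3: C, bond orders sum to 2 (valence 4) → 2 H
  atom 4: O, bond orders sum to 2 (valence 2) → 0 H
  atom 5: C, bond orders sum to 1 (valence 4) → 3 H
  atom 6: C, bond orders sum to 4 (valence 4) → 0 H
  atom 7: C, bond orders sum to 4 (valence 4) → 0 H
  atom 8: S, bond orders sum to 1 (valence 2) → 1 H
  atom 9: C, bond orders sum to 3 (valence 4) → 1 H
  atom 10: C, bond orders sum to 3 (valence 4) → 1 H
  atom 11: C, bond orders sum to 3 (valence 4) → 1 H
  atom 12: C, bond orders sum to 3 (valence 4) → 1 H
Totals → C:9, H:12, O:2, S:1.
In Hill order: C9H12O2S.

C9H12O2S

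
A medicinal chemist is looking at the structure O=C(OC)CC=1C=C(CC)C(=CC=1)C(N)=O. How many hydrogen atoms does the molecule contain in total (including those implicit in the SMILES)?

15

Walk through each heavy atom and fill implicit hydrogens from standard valence (C 4, N 3, O 2, S 2, halogen 1):
  atom 1: O, bond orders sum to 2 (valence 2) → 0 H
  atom 2: C, bond orders sum to 4 (valence 4) → 0 H
  atom 3: O, bond orders sum to 2 (valence 2) → 0 H
  atom 4: C, bond orders sum to 1 (valence 4) → 3 H
  atom 5: C, bond orders sum to 2 (valence 4) → 2 H
  atom 6: C, bond orders sum to 4 (valence 4) → 0 H
  atom 7: C, bond orders sum to 3 (valence 4) → 1 H
  atom 8: C, bond orders sum to 4 (valence 4) → 0 H
  atom 9: C, bond orders sum to 2 (valence 4) → 2 H
  atom 10: C, bond orders sum to 1 (valence 4) → 3 H
  atom 11: C, bond orders sum to 4 (valence 4) → 0 H
  atom 12: C, bond orders sum to 3 (valence 4) → 1 H
  atom 13: C, bond orders sum to 3 (valence 4) → 1 H
  atom 14: C, bond orders sum to 4 (valence 4) → 0 H
  atom 15: N, bond orders sum to 1 (valence 3) → 2 H
  atom 16: O, bond orders sum to 2 (valence 2) → 0 H
Total hydrogens: 15.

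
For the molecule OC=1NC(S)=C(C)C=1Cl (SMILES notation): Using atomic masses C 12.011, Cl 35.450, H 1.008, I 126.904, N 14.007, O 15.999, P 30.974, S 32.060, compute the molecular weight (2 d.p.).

First, the molecular formula is C5H6ClNOS (counting implicit H from valence).
  C: 5 × 12.011 = 60.055
  Cl: 1 × 35.450 = 35.450
  H: 6 × 1.008 = 6.048
  N: 1 × 14.007 = 14.007
  O: 1 × 15.999 = 15.999
  S: 1 × 32.060 = 32.060
Sum: 5×12.011 + 1×35.450 + 6×1.008 + 1×14.007 + 1×15.999 + 1×32.060 = 163.619 → 163.62 g/mol.

163.62 g/mol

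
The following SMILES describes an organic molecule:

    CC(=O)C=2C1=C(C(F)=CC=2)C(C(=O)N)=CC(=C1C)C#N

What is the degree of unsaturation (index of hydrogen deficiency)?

Molecular formula: C15H11FN2O2.
DoU = (2C + 2 + N − H − X) / 2, where X is the halogen count and O/S are ignored.
    = (2·15 + 2 + 2 − 11 − 1) / 2 = 22 / 2 = 11.

11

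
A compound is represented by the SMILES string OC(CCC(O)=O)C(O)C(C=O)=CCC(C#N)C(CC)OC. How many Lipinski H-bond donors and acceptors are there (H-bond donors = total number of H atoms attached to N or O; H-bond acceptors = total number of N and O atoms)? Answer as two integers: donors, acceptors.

Donors: find every N or O and count the H atoms it carries.
  atom 1 (O): bond orders sum to 1 → 1 H
  atom 6 (O): bond orders sum to 1 → 1 H
  atom 7 (O): bond orders sum to 2 → 0 H
  atom 9 (O): bond orders sum to 1 → 1 H
  atom 12 (O): bond orders sum to 2 → 0 H
  atom 17 (N): bond orders sum to 3 → 0 H
  atom 21 (O): bond orders sum to 2 → 0 H
Lipinski HBD = 3.
Acceptors: N atoms = 1, O atoms = 6 → HBA = 7.

3, 7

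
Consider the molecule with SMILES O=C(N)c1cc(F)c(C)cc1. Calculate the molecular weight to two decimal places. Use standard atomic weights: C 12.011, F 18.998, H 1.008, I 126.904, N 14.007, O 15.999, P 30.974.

153.16 g/mol

First, the molecular formula is C8H8FNO (counting implicit H from valence).
  C: 8 × 12.011 = 96.088
  F: 1 × 18.998 = 18.998
  H: 8 × 1.008 = 8.064
  N: 1 × 14.007 = 14.007
  O: 1 × 15.999 = 15.999
Sum: 8×12.011 + 1×18.998 + 8×1.008 + 1×14.007 + 1×15.999 = 153.156 → 153.16 g/mol.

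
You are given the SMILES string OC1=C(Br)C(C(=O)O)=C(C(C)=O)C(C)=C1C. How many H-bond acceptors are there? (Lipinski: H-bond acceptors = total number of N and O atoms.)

4

N atoms: 0; O atoms: 4.
Lipinski HBA = 0 + 4 = 4.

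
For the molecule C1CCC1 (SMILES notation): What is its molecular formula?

Walk through each heavy atom and fill implicit hydrogens from standard valence (C 4, N 3, O 2, S 2, halogen 1):
  atom 1: C, bond orders sum to 2 (valence 4) → 2 H
  atom 2: C, bond orders sum to 2 (valence 4) → 2 H
  atom 3: C, bond orders sum to 2 (valence 4) → 2 H
  atom 4: C, bond orders sum to 2 (valence 4) → 2 H
Totals → C:4, H:8.
In Hill order: C4H8.

C4H8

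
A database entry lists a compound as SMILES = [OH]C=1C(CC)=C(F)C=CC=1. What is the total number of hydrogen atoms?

9

Walk through each heavy atom and fill implicit hydrogens from standard valence (C 4, N 3, O 2, S 2, halogen 1):
  atom 1: O with explicit H count 1
  atom 2: C, bond orders sum to 4 (valence 4) → 0 H
  atom 3: C, bond orders sum to 4 (valence 4) → 0 H
  atom 4: C, bond orders sum to 2 (valence 4) → 2 H
  atom 5: C, bond orders sum to 1 (valence 4) → 3 H
  atom 6: C, bond orders sum to 4 (valence 4) → 0 H
  atom 7: F (halogen, monovalent) → 0 H
  atom 8: C, bond orders sum to 3 (valence 4) → 1 H
  atom 9: C, bond orders sum to 3 (valence 4) → 1 H
  atom 10: C, bond orders sum to 3 (valence 4) → 1 H
Total hydrogens: 9.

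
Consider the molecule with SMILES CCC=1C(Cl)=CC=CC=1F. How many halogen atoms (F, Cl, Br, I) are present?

2

Halogen atoms appear at heavy-atom positions 5, 10 (1×Cl, 1×F).
Halogen count: 2.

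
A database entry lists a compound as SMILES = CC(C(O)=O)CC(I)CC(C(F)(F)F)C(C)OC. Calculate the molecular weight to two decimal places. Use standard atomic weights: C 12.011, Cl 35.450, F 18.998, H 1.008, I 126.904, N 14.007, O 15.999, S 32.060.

First, the molecular formula is C11H18F3IO3 (counting implicit H from valence).
  C: 11 × 12.011 = 132.121
  F: 3 × 18.998 = 56.994
  H: 18 × 1.008 = 18.144
  I: 1 × 126.904 = 126.904
  O: 3 × 15.999 = 47.997
Sum: 11×12.011 + 3×18.998 + 18×1.008 + 1×126.904 + 3×15.999 = 382.160 → 382.16 g/mol.

382.16 g/mol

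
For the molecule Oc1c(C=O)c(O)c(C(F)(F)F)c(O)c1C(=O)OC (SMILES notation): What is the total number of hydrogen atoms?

7

Walk through each heavy atom and fill implicit hydrogens from standard valence (C 4, N 3, O 2, S 2, halogen 1); for lowercase aromatic atoms, an aromatic c carries 1 H when it has two neighbours and 0 H with three, and aromatic n carries 0 H:
  atom 1: O, bond orders sum to 1 (valence 2) → 1 H
  atom 2: aromatic c, 3 neighbours → 0 H
  atom 3: aromatic c, 3 neighbours → 0 H
  atom 4: C, bond orders sum to 3 (valence 4) → 1 H
  atom 5: O, bond orders sum to 2 (valence 2) → 0 H
  atom 6: aromatic c, 3 neighbours → 0 H
  atom 7: O, bond orders sum to 1 (valence 2) → 1 H
  atom 8: aromatic c, 3 neighbours → 0 H
  atom 9: C, bond orders sum to 4 (valence 4) → 0 H
  atom 10: F (halogen, monovalent) → 0 H
  atom 11: F (halogen, monovalent) → 0 H
  atom 12: F (halogen, monovalent) → 0 H
  atom 13: aromatic c, 3 neighbours → 0 H
  atom 14: O, bond orders sum to 1 (valence 2) → 1 H
  atom 15: aromatic c, 3 neighbours → 0 H
  atom 16: C, bond orders sum to 4 (valence 4) → 0 H
  atom 17: O, bond orders sum to 2 (valence 2) → 0 H
  atom 18: O, bond orders sum to 2 (valence 2) → 0 H
  atom 19: C, bond orders sum to 1 (valence 4) → 3 H
Total hydrogens: 7.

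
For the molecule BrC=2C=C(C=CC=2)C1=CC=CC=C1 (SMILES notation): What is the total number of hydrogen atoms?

Walk through each heavy atom and fill implicit hydrogens from standard valence (C 4, N 3, O 2, S 2, halogen 1):
  atom 1: Br (halogen, monovalent) → 0 H
  atom 2: C, bond orders sum to 4 (valence 4) → 0 H
  atom 3: C, bond orders sum to 3 (valence 4) → 1 H
  atom 4: C, bond orders sum to 4 (valence 4) → 0 H
  atom 5: C, bond orders sum to 3 (valence 4) → 1 H
  atom 6: C, bond orders sum to 3 (valence 4) → 1 H
  atom 7: C, bond orders sum to 3 (valence 4) → 1 H
  atom 8: C, bond orders sum to 4 (valence 4) → 0 H
  atom 9: C, bond orders sum to 3 (valence 4) → 1 H
  atom 10: C, bond orders sum to 3 (valence 4) → 1 H
  atom 11: C, bond orders sum to 3 (valence 4) → 1 H
  atom 12: C, bond orders sum to 3 (valence 4) → 1 H
  atom 13: C, bond orders sum to 3 (valence 4) → 1 H
Total hydrogens: 9.

9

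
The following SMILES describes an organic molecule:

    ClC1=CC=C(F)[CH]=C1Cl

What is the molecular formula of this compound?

Walk through each heavy atom and fill implicit hydrogens from standard valence (C 4, N 3, O 2, S 2, halogen 1):
  atom 1: Cl (halogen, monovalent) → 0 H
  atom 2: C, bond orders sum to 4 (valence 4) → 0 H
  atom 3: C, bond orders sum to 3 (valence 4) → 1 H
  atom 4: C, bond orders sum to 3 (valence 4) → 1 H
  atom 5: C, bond orders sum to 4 (valence 4) → 0 H
  atom 6: F (halogen, monovalent) → 0 H
  atom 7: C with explicit H count 1
  atom 8: C, bond orders sum to 4 (valence 4) → 0 H
  atom 9: Cl (halogen, monovalent) → 0 H
Totals → C:6, H:3, Cl:2, F:1.
In Hill order: C6H3Cl2F.

C6H3Cl2F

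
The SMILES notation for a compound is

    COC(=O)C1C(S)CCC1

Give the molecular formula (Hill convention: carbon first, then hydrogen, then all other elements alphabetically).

Walk through each heavy atom and fill implicit hydrogens from standard valence (C 4, N 3, O 2, S 2, halogen 1):
  atom 1: C, bond orders sum to 1 (valence 4) → 3 H
  atom 2: O, bond orders sum to 2 (valence 2) → 0 H
  atom 3: C, bond orders sum to 4 (valence 4) → 0 H
  atom 4: O, bond orders sum to 2 (valence 2) → 0 H
  atom 5: C, bond orders sum to 3 (valence 4) → 1 H
  atom 6: C, bond orders sum to 3 (valence 4) → 1 H
  atom 7: S, bond orders sum to 1 (valence 2) → 1 H
  atom 8: C, bond orders sum to 2 (valence 4) → 2 H
  atom 9: C, bond orders sum to 2 (valence 4) → 2 H
  atom 10: C, bond orders sum to 2 (valence 4) → 2 H
Totals → C:7, H:12, O:2, S:1.

C7H12O2S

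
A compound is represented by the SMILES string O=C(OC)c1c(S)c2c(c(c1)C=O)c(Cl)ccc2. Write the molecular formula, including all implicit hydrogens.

Walk through each heavy atom and fill implicit hydrogens from standard valence (C 4, N 3, O 2, S 2, halogen 1); for lowercase aromatic atoms, an aromatic c carries 1 H when it has two neighbours and 0 H with three, and aromatic n carries 0 H:
  atom 1: O, bond orders sum to 2 (valence 2) → 0 H
  atom 2: C, bond orders sum to 4 (valence 4) → 0 H
  atom 3: O, bond orders sum to 2 (valence 2) → 0 H
  atom 4: C, bond orders sum to 1 (valence 4) → 3 H
  atom 5: aromatic c, 3 neighbours → 0 H
  atom 6: aromatic c, 3 neighbours → 0 H
  atom 7: S, bond orders sum to 1 (valence 2) → 1 H
  atom 8: aromatic c, 3 neighbours → 0 H
  atom 9: aromatic c, 3 neighbours → 0 H
  atom 10: aromatic c, 3 neighbours → 0 H
  atom 11: aromatic c, 2 neighbours → 1 H
  atom 12: C, bond orders sum to 3 (valence 4) → 1 H
  atom 13: O, bond orders sum to 2 (valence 2) → 0 H
  atom 14: aromatic c, 3 neighbours → 0 H
  atom 15: Cl (halogen, monovalent) → 0 H
  atom 16: aromatic c, 2 neighbours → 1 H
  atom 17: aromatic c, 2 neighbours → 1 H
  atom 18: aromatic c, 2 neighbours → 1 H
Totals → C:13, H:9, Cl:1, O:3, S:1.
In Hill order: C13H9ClO3S.

C13H9ClO3S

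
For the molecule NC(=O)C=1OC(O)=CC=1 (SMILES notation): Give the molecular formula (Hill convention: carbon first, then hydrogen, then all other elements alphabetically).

C5H5NO3

Walk through each heavy atom and fill implicit hydrogens from standard valence (C 4, N 3, O 2, S 2, halogen 1):
  atom 1: N, bond orders sum to 1 (valence 3) → 2 H
  atom 2: C, bond orders sum to 4 (valence 4) → 0 H
  atom 3: O, bond orders sum to 2 (valence 2) → 0 H
  atom 4: C, bond orders sum to 4 (valence 4) → 0 H
  atom 5: O, bond orders sum to 2 (valence 2) → 0 H
  atom 6: C, bond orders sum to 4 (valence 4) → 0 H
  atom 7: O, bond orders sum to 1 (valence 2) → 1 H
  atom 8: C, bond orders sum to 3 (valence 4) → 1 H
  atom 9: C, bond orders sum to 3 (valence 4) → 1 H
Totals → C:5, H:5, N:1, O:3.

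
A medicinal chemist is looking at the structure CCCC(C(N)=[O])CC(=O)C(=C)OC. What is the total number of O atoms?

3

Scan the SMILES for O atoms (remember two-letter symbols like Cl and Br are single atoms).
Oxygen count: 3.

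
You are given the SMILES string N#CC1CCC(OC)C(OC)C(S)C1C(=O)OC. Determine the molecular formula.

Walk through each heavy atom and fill implicit hydrogens from standard valence (C 4, N 3, O 2, S 2, halogen 1):
  atom 1: N, bond orders sum to 3 (valence 3) → 0 H
  atom 2: C, bond orders sum to 4 (valence 4) → 0 H
  atom 3: C, bond orders sum to 3 (valence 4) → 1 H
  atom 4: C, bond orders sum to 2 (valence 4) → 2 H
  atom 5: C, bond orders sum to 2 (valence 4) → 2 H
  atom 6: C, bond orders sum to 3 (valence 4) → 1 H
  atom 7: O, bond orders sum to 2 (valence 2) → 0 H
  atom 8: C, bond orders sum to 1 (valence 4) → 3 H
  atom 9: C, bond orders sum to 3 (valence 4) → 1 H
  atom 10: O, bond orders sum to 2 (valence 2) → 0 H
  atom 11: C, bond orders sum to 1 (valence 4) → 3 H
  atom 12: C, bond orders sum to 3 (valence 4) → 1 H
  atom 13: S, bond orders sum to 1 (valence 2) → 1 H
  atom 14: C, bond orders sum to 3 (valence 4) → 1 H
  atom 15: C, bond orders sum to 4 (valence 4) → 0 H
  atom 16: O, bond orders sum to 2 (valence 2) → 0 H
  atom 17: O, bond orders sum to 2 (valence 2) → 0 H
  atom 18: C, bond orders sum to 1 (valence 4) → 3 H
Totals → C:12, H:19, N:1, O:4, S:1.

C12H19NO4S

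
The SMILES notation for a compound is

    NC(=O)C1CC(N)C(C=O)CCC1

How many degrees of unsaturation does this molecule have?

Molecular formula: C9H16N2O2.
DoU = (2C + 2 + N − H − X) / 2, where X is the halogen count and O/S are ignored.
    = (2·9 + 2 + 2 − 16 − 0) / 2 = 6 / 2 = 3.

3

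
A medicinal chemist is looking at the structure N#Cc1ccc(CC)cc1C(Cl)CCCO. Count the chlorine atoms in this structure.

Scan the SMILES for Cl atoms (remember two-letter symbols like Cl and Br are single atoms).
Chlorine count: 1.

1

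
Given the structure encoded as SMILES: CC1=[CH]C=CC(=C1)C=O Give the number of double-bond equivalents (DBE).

Degree of unsaturation = (number of rings) + (number of π bonds).
Ring closures in the SMILES: 1.
π bonds: 4 double bonds (each 1 DoU) → 4 DoU from unsaturation.
Total DoU = 1 + 4 = 5.

5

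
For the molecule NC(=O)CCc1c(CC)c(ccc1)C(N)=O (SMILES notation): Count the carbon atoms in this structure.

Count every carbon token in the SMILES (each C, including those in ring-closure positions and inside branches).
Carbon count: 12.

12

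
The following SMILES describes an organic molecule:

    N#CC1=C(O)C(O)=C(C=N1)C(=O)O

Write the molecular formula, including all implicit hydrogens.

C7H4N2O4

Walk through each heavy atom and fill implicit hydrogens from standard valence (C 4, N 3, O 2, S 2, halogen 1):
  atom 1: N, bond orders sum to 3 (valence 3) → 0 H
  atom 2: C, bond orders sum to 4 (valence 4) → 0 H
  atom 3: C, bond orders sum to 4 (valence 4) → 0 H
  atom 4: C, bond orders sum to 4 (valence 4) → 0 H
  atom 5: O, bond orders sum to 1 (valence 2) → 1 H
  atom 6: C, bond orders sum to 4 (valence 4) → 0 H
  atom 7: O, bond orders sum to 1 (valence 2) → 1 H
  atom 8: C, bond orders sum to 4 (valence 4) → 0 H
  atom 9: C, bond orders sum to 3 (valence 4) → 1 H
  atom 10: N, bond orders sum to 3 (valence 3) → 0 H
  atom 11: C, bond orders sum to 4 (valence 4) → 0 H
  atom 12: O, bond orders sum to 2 (valence 2) → 0 H
  atom 13: O, bond orders sum to 1 (valence 2) → 1 H
Totals → C:7, H:4, N:2, O:4.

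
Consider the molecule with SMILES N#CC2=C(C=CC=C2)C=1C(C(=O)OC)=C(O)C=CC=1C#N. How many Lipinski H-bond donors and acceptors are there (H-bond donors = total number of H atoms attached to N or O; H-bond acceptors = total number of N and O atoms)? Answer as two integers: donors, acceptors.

1, 5

Donors: find every N or O and count the H atoms it carries.
  atom 1 (N): bond orders sum to 3 → 0 H
  atom 12 (O): bond orders sum to 2 → 0 H
  atom 13 (O): bond orders sum to 2 → 0 H
  atom 16 (O): bond orders sum to 1 → 1 H
  atom 21 (N): bond orders sum to 3 → 0 H
Lipinski HBD = 1.
Acceptors: N atoms = 2, O atoms = 3 → HBA = 5.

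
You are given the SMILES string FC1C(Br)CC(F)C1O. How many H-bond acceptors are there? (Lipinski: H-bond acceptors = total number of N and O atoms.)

N atoms: 0; O atoms: 1.
Lipinski HBA = 0 + 1 = 1.

1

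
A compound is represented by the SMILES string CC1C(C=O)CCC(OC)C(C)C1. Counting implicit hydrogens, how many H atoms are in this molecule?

20

Walk through each heavy atom and fill implicit hydrogens from standard valence (C 4, N 3, O 2, S 2, halogen 1):
  atom 1: C, bond orders sum to 1 (valence 4) → 3 H
  atom 2: C, bond orders sum to 3 (valence 4) → 1 H
  atom 3: C, bond orders sum to 3 (valence 4) → 1 H
  atom 4: C, bond orders sum to 3 (valence 4) → 1 H
  atom 5: O, bond orders sum to 2 (valence 2) → 0 H
  atom 6: C, bond orders sum to 2 (valence 4) → 2 H
  atom 7: C, bond orders sum to 2 (valence 4) → 2 H
  atom 8: C, bond orders sum to 3 (valence 4) → 1 H
  atom 9: O, bond orders sum to 2 (valence 2) → 0 H
  atom 10: C, bond orders sum to 1 (valence 4) → 3 H
  atom 11: C, bond orders sum to 3 (valence 4) → 1 H
  atom 12: C, bond orders sum to 1 (valence 4) → 3 H
  atom 13: C, bond orders sum to 2 (valence 4) → 2 H
Total hydrogens: 20.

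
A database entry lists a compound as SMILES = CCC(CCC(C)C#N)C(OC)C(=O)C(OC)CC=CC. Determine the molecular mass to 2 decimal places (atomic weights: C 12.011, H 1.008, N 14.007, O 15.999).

First, the molecular formula is C17H29NO3 (counting implicit H from valence).
  C: 17 × 12.011 = 204.187
  H: 29 × 1.008 = 29.232
  N: 1 × 14.007 = 14.007
  O: 3 × 15.999 = 47.997
Sum: 17×12.011 + 29×1.008 + 1×14.007 + 3×15.999 = 295.423 → 295.42 g/mol.

295.42 g/mol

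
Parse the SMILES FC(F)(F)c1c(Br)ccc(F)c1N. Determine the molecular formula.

C7H4BrF4N

Walk through each heavy atom and fill implicit hydrogens from standard valence (C 4, N 3, O 2, S 2, halogen 1); for lowercase aromatic atoms, an aromatic c carries 1 H when it has two neighbours and 0 H with three, and aromatic n carries 0 H:
  atom 1: F (halogen, monovalent) → 0 H
  atom 2: C, bond orders sum to 4 (valence 4) → 0 H
  atom 3: F (halogen, monovalent) → 0 H
  atom 4: F (halogen, monovalent) → 0 H
  atom 5: aromatic c, 3 neighbours → 0 H
  atom 6: aromatic c, 3 neighbours → 0 H
  atom 7: Br (halogen, monovalent) → 0 H
  atom 8: aromatic c, 2 neighbours → 1 H
  atom 9: aromatic c, 2 neighbours → 1 H
  atom 10: aromatic c, 3 neighbours → 0 H
  atom 11: F (halogen, monovalent) → 0 H
  atom 12: aromatic c, 3 neighbours → 0 H
  atom 13: N, bond orders sum to 1 (valence 3) → 2 H
Totals → C:7, H:4, Br:1, F:4, N:1.
In Hill order: C7H4BrF4N.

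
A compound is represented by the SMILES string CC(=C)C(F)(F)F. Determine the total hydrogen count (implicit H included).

Walk through each heavy atom and fill implicit hydrogens from standard valence (C 4, N 3, O 2, S 2, halogen 1):
  atom 1: C, bond orders sum to 1 (valence 4) → 3 H
  atom 2: C, bond orders sum to 4 (valence 4) → 0 H
  atom 3: C, bond orders sum to 2 (valence 4) → 2 H
  atom 4: C, bond orders sum to 4 (valence 4) → 0 H
  atom 5: F (halogen, monovalent) → 0 H
  atom 6: F (halogen, monovalent) → 0 H
  atom 7: F (halogen, monovalent) → 0 H
Total hydrogens: 5.

5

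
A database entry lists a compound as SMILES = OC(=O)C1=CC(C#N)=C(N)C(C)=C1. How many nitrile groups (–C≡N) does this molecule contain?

1

The nitrile motif appears at heavy-atom position 7 in the SMILES.
Other groups present: 1 carboxylic acid, 1 primary amine.
Nitrile count: 1.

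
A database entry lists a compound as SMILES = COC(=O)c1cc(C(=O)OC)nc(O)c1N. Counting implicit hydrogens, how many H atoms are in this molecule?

Walk through each heavy atom and fill implicit hydrogens from standard valence (C 4, N 3, O 2, S 2, halogen 1); for lowercase aromatic atoms, an aromatic c carries 1 H when it has two neighbours and 0 H with three, and aromatic n carries 0 H:
  atom 1: C, bond orders sum to 1 (valence 4) → 3 H
  atom 2: O, bond orders sum to 2 (valence 2) → 0 H
  atom 3: C, bond orders sum to 4 (valence 4) → 0 H
  atom 4: O, bond orders sum to 2 (valence 2) → 0 H
  atom 5: aromatic c, 3 neighbours → 0 H
  atom 6: aromatic c, 2 neighbours → 1 H
  atom 7: aromatic c, 3 neighbours → 0 H
  atom 8: C, bond orders sum to 4 (valence 4) → 0 H
  atom 9: O, bond orders sum to 2 (valence 2) → 0 H
  atom 10: O, bond orders sum to 2 (valence 2) → 0 H
  atom 11: C, bond orders sum to 1 (valence 4) → 3 H
  atom 12: aromatic n, 2 neighbours → 0 H
  atom 13: aromatic c, 3 neighbours → 0 H
  atom 14: O, bond orders sum to 1 (valence 2) → 1 H
  atom 15: aromatic c, 3 neighbours → 0 H
  atom 16: N, bond orders sum to 1 (valence 3) → 2 H
Total hydrogens: 10.

10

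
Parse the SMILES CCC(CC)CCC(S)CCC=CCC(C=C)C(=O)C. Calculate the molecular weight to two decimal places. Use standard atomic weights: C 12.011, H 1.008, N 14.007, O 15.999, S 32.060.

296.51 g/mol

First, the molecular formula is C18H32OS (counting implicit H from valence).
  C: 18 × 12.011 = 216.198
  H: 32 × 1.008 = 32.256
  O: 1 × 15.999 = 15.999
  S: 1 × 32.060 = 32.060
Sum: 18×12.011 + 32×1.008 + 1×15.999 + 1×32.060 = 296.513 → 296.51 g/mol.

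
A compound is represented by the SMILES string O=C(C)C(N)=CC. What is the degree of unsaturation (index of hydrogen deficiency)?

Degree of unsaturation = (number of rings) + (number of π bonds).
Ring closures in the SMILES: 0.
π bonds: 2 double bonds (each 1 DoU) → 2 DoU from unsaturation.
Total DoU = 0 + 2 = 2.

2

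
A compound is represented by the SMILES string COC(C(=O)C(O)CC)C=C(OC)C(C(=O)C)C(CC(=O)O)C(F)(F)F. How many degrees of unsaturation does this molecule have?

4

Degree of unsaturation = (number of rings) + (number of π bonds).
Ring closures in the SMILES: 0.
π bonds: 4 double bonds (each 1 DoU) → 4 DoU from unsaturation.
Total DoU = 0 + 4 = 4.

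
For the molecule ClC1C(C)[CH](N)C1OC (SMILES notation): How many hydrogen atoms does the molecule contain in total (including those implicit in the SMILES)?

12

Walk through each heavy atom and fill implicit hydrogens from standard valence (C 4, N 3, O 2, S 2, halogen 1):
  atom 1: Cl (halogen, monovalent) → 0 H
  atom 2: C, bond orders sum to 3 (valence 4) → 1 H
  atom 3: C, bond orders sum to 3 (valence 4) → 1 H
  atom 4: C, bond orders sum to 1 (valence 4) → 3 H
  atom 5: C with explicit H count 1
  atom 6: N, bond orders sum to 1 (valence 3) → 2 H
  atom 7: C, bond orders sum to 3 (valence 4) → 1 H
  atom 8: O, bond orders sum to 2 (valence 2) → 0 H
  atom 9: C, bond orders sum to 1 (valence 4) → 3 H
Total hydrogens: 12.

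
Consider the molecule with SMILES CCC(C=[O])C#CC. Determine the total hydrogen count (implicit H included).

10

Walk through each heavy atom and fill implicit hydrogens from standard valence (C 4, N 3, O 2, S 2, halogen 1):
  atom 1: C, bond orders sum to 1 (valence 4) → 3 H
  atom 2: C, bond orders sum to 2 (valence 4) → 2 H
  atom 3: C, bond orders sum to 3 (valence 4) → 1 H
  atom 4: C, bond orders sum to 3 (valence 4) → 1 H
  atom 5: O with explicit H count 0
  atom 6: C, bond orders sum to 4 (valence 4) → 0 H
  atom 7: C, bond orders sum to 4 (valence 4) → 0 H
  atom 8: C, bond orders sum to 1 (valence 4) → 3 H
Total hydrogens: 10.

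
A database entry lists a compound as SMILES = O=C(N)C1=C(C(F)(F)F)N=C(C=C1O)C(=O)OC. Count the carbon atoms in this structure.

Count every carbon token in the SMILES (each C, including those in ring-closure positions and inside branches).
Carbon count: 9.

9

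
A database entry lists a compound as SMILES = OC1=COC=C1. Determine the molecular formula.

C4H4O2

Walk through each heavy atom and fill implicit hydrogens from standard valence (C 4, N 3, O 2, S 2, halogen 1):
  atom 1: O, bond orders sum to 1 (valence 2) → 1 H
  atom 2: C, bond orders sum to 4 (valence 4) → 0 H
  atom 3: C, bond orders sum to 3 (valence 4) → 1 H
  atom 4: O, bond orders sum to 2 (valence 2) → 0 H
  atom 5: C, bond orders sum to 3 (valence 4) → 1 H
  atom 6: C, bond orders sum to 3 (valence 4) → 1 H
Totals → C:4, H:4, O:2.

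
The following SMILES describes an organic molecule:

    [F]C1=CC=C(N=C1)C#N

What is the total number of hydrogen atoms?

3

Walk through each heavy atom and fill implicit hydrogens from standard valence (C 4, N 3, O 2, S 2, halogen 1):
  atom 1: F with explicit H count 0
  atom 2: C, bond orders sum to 4 (valence 4) → 0 H
  atom 3: C, bond orders sum to 3 (valence 4) → 1 H
  atom 4: C, bond orders sum to 3 (valence 4) → 1 H
  atom 5: C, bond orders sum to 4 (valence 4) → 0 H
  atom 6: N, bond orders sum to 3 (valence 3) → 0 H
  atom 7: C, bond orders sum to 3 (valence 4) → 1 H
  atom 8: C, bond orders sum to 4 (valence 4) → 0 H
  atom 9: N, bond orders sum to 3 (valence 3) → 0 H
Total hydrogens: 3.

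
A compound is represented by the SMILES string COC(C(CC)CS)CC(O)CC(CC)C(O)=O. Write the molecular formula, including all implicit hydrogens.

C13H26O4S

Walk through each heavy atom and fill implicit hydrogens from standard valence (C 4, N 3, O 2, S 2, halogen 1):
  atom 1: C, bond orders sum to 1 (valence 4) → 3 H
  atom 2: O, bond orders sum to 2 (valence 2) → 0 H
  atom 3: C, bond orders sum to 3 (valence 4) → 1 H
  atom 4: C, bond orders sum to 3 (valence 4) → 1 H
  atom 5: C, bond orders sum to 2 (valence 4) → 2 H
  atom 6: C, bond orders sum to 1 (valence 4) → 3 H
  atom 7: C, bond orders sum to 2 (valence 4) → 2 H
  atom 8: S, bond orders sum to 1 (valence 2) → 1 H
  atom 9: C, bond orders sum to 2 (valence 4) → 2 H
  atom 10: C, bond orders sum to 3 (valence 4) → 1 H
  atom 11: O, bond orders sum to 1 (valence 2) → 1 H
  atom 12: C, bond orders sum to 2 (valence 4) → 2 H
  atom 13: C, bond orders sum to 3 (valence 4) → 1 H
  atom 14: C, bond orders sum to 2 (valence 4) → 2 H
  atom 15: C, bond orders sum to 1 (valence 4) → 3 H
  atom 16: C, bond orders sum to 4 (valence 4) → 0 H
  atom 17: O, bond orders sum to 1 (valence 2) → 1 H
  atom 18: O, bond orders sum to 2 (valence 2) → 0 H
Totals → C:13, H:26, O:4, S:1.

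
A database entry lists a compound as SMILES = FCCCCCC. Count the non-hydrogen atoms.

Every atom symbol written in the SMILES (organic subset) is one heavy atom; implicit H are not written.
Heavy atoms by element → C:6, F:1.
Total: 7.

7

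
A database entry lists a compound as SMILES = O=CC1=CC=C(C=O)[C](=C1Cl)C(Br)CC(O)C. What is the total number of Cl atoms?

Scan the SMILES for Cl atoms (remember two-letter symbols like Cl and Br are single atoms).
Chlorine count: 1.

1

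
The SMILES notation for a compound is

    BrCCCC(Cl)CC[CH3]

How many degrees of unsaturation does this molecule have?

Molecular formula: C7H14BrCl.
DoU = (2C + 2 + N − H − X) / 2, where X is the halogen count and O/S are ignored.
    = (2·7 + 2 + 0 − 14 − 2) / 2 = 0 / 2 = 0.

0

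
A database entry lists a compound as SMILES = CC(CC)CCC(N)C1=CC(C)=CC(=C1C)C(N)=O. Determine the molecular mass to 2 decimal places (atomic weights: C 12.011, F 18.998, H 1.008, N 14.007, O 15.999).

262.40 g/mol

First, the molecular formula is C16H26N2O (counting implicit H from valence).
  C: 16 × 12.011 = 192.176
  H: 26 × 1.008 = 26.208
  N: 2 × 14.007 = 28.014
  O: 1 × 15.999 = 15.999
Sum: 16×12.011 + 26×1.008 + 2×14.007 + 1×15.999 = 262.397 → 262.40 g/mol.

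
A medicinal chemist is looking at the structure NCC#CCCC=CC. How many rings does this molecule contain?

In SMILES, each pair of matching ring-closure digits denotes one ring-closing bond; the number of such bonds equals the number of independent rings.
Ring-closure bonds here: 0.

0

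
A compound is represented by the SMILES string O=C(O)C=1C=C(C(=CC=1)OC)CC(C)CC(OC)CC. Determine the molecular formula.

C16H24O4

Walk through each heavy atom and fill implicit hydrogens from standard valence (C 4, N 3, O 2, S 2, halogen 1):
  atom 1: O, bond orders sum to 2 (valence 2) → 0 H
  atom 2: C, bond orders sum to 4 (valence 4) → 0 H
  atom 3: O, bond orders sum to 1 (valence 2) → 1 H
  atom 4: C, bond orders sum to 4 (valence 4) → 0 H
  atom 5: C, bond orders sum to 3 (valence 4) → 1 H
  atom 6: C, bond orders sum to 4 (valence 4) → 0 H
  atom 7: C, bond orders sum to 4 (valence 4) → 0 H
  atom 8: C, bond orders sum to 3 (valence 4) → 1 H
  atom 9: C, bond orders sum to 3 (valence 4) → 1 H
  atom 10: O, bond orders sum to 2 (valence 2) → 0 H
  atom 11: C, bond orders sum to 1 (valence 4) → 3 H
  atom 12: C, bond orders sum to 2 (valence 4) → 2 H
  atom 13: C, bond orders sum to 3 (valence 4) → 1 H
  atom 14: C, bond orders sum to 1 (valence 4) → 3 H
  atom 15: C, bond orders sum to 2 (valence 4) → 2 H
  atom 16: C, bond orders sum to 3 (valence 4) → 1 H
  atom 17: O, bond orders sum to 2 (valence 2) → 0 H
  atom 18: C, bond orders sum to 1 (valence 4) → 3 H
  atom 19: C, bond orders sum to 2 (valence 4) → 2 H
  atom 20: C, bond orders sum to 1 (valence 4) → 3 H
Totals → C:16, H:24, O:4.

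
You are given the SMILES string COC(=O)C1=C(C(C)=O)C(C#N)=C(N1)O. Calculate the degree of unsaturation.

7

Molecular formula: C9H8N2O4.
DoU = (2C + 2 + N − H − X) / 2, where X is the halogen count and O/S are ignored.
    = (2·9 + 2 + 2 − 8 − 0) / 2 = 14 / 2 = 7.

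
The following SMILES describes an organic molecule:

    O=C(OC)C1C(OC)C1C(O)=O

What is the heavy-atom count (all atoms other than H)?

12

Every atom symbol written in the SMILES (organic subset) is one heavy atom; implicit H are not written.
Heavy atoms by element → C:7, O:5.
Total: 12.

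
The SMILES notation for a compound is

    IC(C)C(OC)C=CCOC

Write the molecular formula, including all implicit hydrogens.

Walk through each heavy atom and fill implicit hydrogens from standard valence (C 4, N 3, O 2, S 2, halogen 1):
  atom 1: I (halogen, monovalent) → 0 H
  atom 2: C, bond orders sum to 3 (valence 4) → 1 H
  atom 3: C, bond orders sum to 1 (valence 4) → 3 H
  atom 4: C, bond orders sum to 3 (valence 4) → 1 H
  atom 5: O, bond orders sum to 2 (valence 2) → 0 H
  atom 6: C, bond orders sum to 1 (valence 4) → 3 H
  atom 7: C, bond orders sum to 3 (valence 4) → 1 H
  atom 8: C, bond orders sum to 3 (valence 4) → 1 H
  atom 9: C, bond orders sum to 2 (valence 4) → 2 H
  atom 10: O, bond orders sum to 2 (valence 2) → 0 H
  atom 11: C, bond orders sum to 1 (valence 4) → 3 H
Totals → C:8, H:15, I:1, O:2.

C8H15IO2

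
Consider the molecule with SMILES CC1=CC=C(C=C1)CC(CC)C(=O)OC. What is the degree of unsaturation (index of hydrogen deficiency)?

5

Molecular formula: C13H18O2.
DoU = (2C + 2 + N − H − X) / 2, where X is the halogen count and O/S are ignored.
    = (2·13 + 2 + 0 − 18 − 0) / 2 = 10 / 2 = 5.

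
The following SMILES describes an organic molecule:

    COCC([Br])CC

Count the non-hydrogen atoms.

7

Every atom symbol written in the SMILES (organic subset) is one heavy atom; implicit H are not written.
Heavy atoms by element → Br:1, C:5, O:1.
Total: 7.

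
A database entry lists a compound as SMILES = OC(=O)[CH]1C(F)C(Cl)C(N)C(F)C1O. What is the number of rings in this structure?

In SMILES, each pair of matching ring-closure digits denotes one ring-closing bond; the number of such bonds equals the number of independent rings.
Ring-closure bonds here: 1.

1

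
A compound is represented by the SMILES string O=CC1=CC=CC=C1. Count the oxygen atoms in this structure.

Scan the SMILES for O atoms (remember two-letter symbols like Cl and Br are single atoms).
Oxygen count: 1.

1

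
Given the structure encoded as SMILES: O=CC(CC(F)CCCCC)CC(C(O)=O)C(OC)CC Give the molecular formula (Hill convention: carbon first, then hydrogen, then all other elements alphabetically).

Walk through each heavy atom and fill implicit hydrogens from standard valence (C 4, N 3, O 2, S 2, halogen 1):
  atom 1: O, bond orders sum to 2 (valence 2) → 0 H
  atom 2: C, bond orders sum to 3 (valence 4) → 1 H
  atom 3: C, bond orders sum to 3 (valence 4) → 1 H
  atom 4: C, bond orders sum to 2 (valence 4) → 2 H
  atom 5: C, bond orders sum to 3 (valence 4) → 1 H
  atom 6: F (halogen, monovalent) → 0 H
  atom 7: C, bond orders sum to 2 (valence 4) → 2 H
  atom 8: C, bond orders sum to 2 (valence 4) → 2 H
  atom 9: C, bond orders sum to 2 (valence 4) → 2 H
  atom 10: C, bond orders sum to 2 (valence 4) → 2 H
  atom 11: C, bond orders sum to 1 (valence 4) → 3 H
  atom 12: C, bond orders sum to 2 (valence 4) → 2 H
  atom 13: C, bond orders sum to 3 (valence 4) → 1 H
  atom 14: C, bond orders sum to 4 (valence 4) → 0 H
  atom 15: O, bond orders sum to 1 (valence 2) → 1 H
  atom 16: O, bond orders sum to 2 (valence 2) → 0 H
  atom 17: C, bond orders sum to 3 (valence 4) → 1 H
  atom 18: O, bond orders sum to 2 (valence 2) → 0 H
  atom 19: C, bond orders sum to 1 (valence 4) → 3 H
  atom 20: C, bond orders sum to 2 (valence 4) → 2 H
  atom 21: C, bond orders sum to 1 (valence 4) → 3 H
Totals → C:16, H:29, F:1, O:4.

C16H29FO4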